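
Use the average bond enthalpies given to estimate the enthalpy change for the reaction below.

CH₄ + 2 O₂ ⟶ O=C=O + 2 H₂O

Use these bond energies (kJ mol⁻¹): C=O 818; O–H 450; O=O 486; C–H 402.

ΔH ≈ −856 kJ

Bonds broken (reactants):
  C–H: 4 × 402 = 1608
  O=O: 2 × 486 = 972
  Σ(broken) = 2580 kJ
Bonds formed (products):
  C=O: 2 × 818 = 1636
  O–H: 4 × 450 = 1800
  Σ(formed) = 3436 kJ
ΔH = Σ(broken) − Σ(formed) = 2580 − 3436 = −856 kJ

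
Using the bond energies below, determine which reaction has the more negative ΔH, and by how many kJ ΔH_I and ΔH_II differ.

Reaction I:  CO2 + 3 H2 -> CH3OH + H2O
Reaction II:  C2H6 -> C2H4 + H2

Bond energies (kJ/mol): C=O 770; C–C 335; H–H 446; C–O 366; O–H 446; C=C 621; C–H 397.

Reaction I, by 79 kJ

Reaction I:
  Bonds broken (reactants):
    C=O: 2 × 770 = 1540
    H–H: 3 × 446 = 1338
    Σ(broken) = 2878 kJ
  Bonds formed (products):
    C–H: 3 × 397 = 1191
    C–O: 1 × 366 = 366
    O–H: 3 × 446 = 1338
    Σ(formed) = 2895 kJ
  ΔH_I = 2878 − 2895 = −17 kJ
Reaction II:
  Bonds broken (reactants):
    C–C: 1 × 335 = 335
    C–H: 6 × 397 = 2382
    Σ(broken) = 2717 kJ
  Bonds formed (products):
    C–H: 4 × 397 = 1588
    C=C: 1 × 621 = 621
    H–H: 1 × 446 = 446
    Σ(formed) = 2655 kJ
  ΔH_II = 2717 − 2655 = +62 kJ
ΔH_I − ΔH_II = −79 kJ, so reaction I has the more negative ΔH; |ΔH_I − ΔH_II| = 79 kJ.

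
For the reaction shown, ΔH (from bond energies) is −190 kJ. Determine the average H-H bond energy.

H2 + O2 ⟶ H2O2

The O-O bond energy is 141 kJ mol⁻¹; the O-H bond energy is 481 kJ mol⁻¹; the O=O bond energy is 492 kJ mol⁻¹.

D(H-H) ≈ 421 kJ/mol

Let D be the H-H bond energy.
Σ(broken) = 1×D + 1×492 = 492 + D
Σ(formed) = 2×481 + 1×141 = 1103
ΔH = Σ(broken) − Σ(formed) = (492 + D) − (1103) = −611 + D
Setting this equal to −190 kJ gives D = 421 kJ/mol.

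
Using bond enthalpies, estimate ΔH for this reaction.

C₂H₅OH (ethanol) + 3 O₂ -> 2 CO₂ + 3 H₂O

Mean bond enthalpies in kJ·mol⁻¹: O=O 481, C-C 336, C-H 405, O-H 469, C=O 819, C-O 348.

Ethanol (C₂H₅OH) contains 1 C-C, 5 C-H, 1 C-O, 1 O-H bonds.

ΔH ≈ −1469 kJ

Bonds broken (reactants):
  C-C: 1 × 336 = 336
  C-H: 5 × 405 = 2025
  C-O: 1 × 348 = 348
  O-H: 1 × 469 = 469
  O=O: 3 × 481 = 1443
  Σ(broken) = 4621 kJ
Bonds formed (products):
  C=O: 4 × 819 = 3276
  O-H: 6 × 469 = 2814
  Σ(formed) = 6090 kJ
ΔH = Σ(broken) − Σ(formed) = 4621 − 6090 = −1469 kJ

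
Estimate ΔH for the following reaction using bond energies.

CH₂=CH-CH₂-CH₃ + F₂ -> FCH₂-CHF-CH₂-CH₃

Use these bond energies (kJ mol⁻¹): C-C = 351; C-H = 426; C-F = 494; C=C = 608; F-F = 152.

Bonds broken (reactants):
  C-C: 2 × 351 = 702
  C-H: 8 × 426 = 3408
  C=C: 1 × 608 = 608
  F-F: 1 × 152 = 152
  Σ(broken) = 4870 kJ
Bonds formed (products):
  C-C: 3 × 351 = 1053
  C-F: 2 × 494 = 988
  C-H: 8 × 426 = 3408
  Σ(formed) = 5449 kJ
ΔH = Σ(broken) − Σ(formed) = 4870 − 5449 = −579 kJ

ΔH ≈ −579 kJ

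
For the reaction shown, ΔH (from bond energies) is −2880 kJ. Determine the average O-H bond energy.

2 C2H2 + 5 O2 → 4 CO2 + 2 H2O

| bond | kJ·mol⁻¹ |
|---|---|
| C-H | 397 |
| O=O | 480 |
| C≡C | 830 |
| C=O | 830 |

D(O-H) ≈ 472 kJ/mol

Let D be the O-H bond energy.
Σ(broken) = 2×830 + 4×397 + 5×480 = 5648
Σ(formed) = 8×830 + 4×D = 6640 + 4D
ΔH = Σ(broken) − Σ(formed) = (5648) − (6640 + 4D) = −992 − 4D
Setting this equal to −2880 kJ gives 4D = 1888, so D = 472 kJ/mol.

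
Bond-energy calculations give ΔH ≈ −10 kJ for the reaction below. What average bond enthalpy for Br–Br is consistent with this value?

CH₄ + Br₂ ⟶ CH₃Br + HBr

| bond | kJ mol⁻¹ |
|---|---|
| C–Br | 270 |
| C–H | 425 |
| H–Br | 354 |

D(Br–Br) ≈ 189 kJ/mol

Let D be the Br–Br bond energy.
Σ(broken) = 1×D + 4×425 = 1700 + D
Σ(formed) = 1×270 + 3×425 + 1×354 = 1899
ΔH = Σ(broken) − Σ(formed) = (1700 + D) − (1899) = −199 + D
Setting this equal to −10 kJ gives D = 189 kJ/mol.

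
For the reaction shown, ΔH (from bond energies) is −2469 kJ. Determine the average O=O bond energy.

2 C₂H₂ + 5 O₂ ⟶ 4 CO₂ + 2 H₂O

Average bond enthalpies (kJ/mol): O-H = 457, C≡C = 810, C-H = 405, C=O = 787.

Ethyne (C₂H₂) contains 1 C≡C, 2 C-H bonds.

D(O=O) ≈ 483 kJ/mol

Let D be the O=O bond energy.
Σ(broken) = 2×810 + 4×405 + 5×D = 3240 + 5D
Σ(formed) = 8×787 + 4×457 = 8124
ΔH = Σ(broken) − Σ(formed) = (3240 + 5D) − (8124) = −4884 + 5D
Setting this equal to −2469 kJ gives 5D = 2415, so D = 483 kJ/mol.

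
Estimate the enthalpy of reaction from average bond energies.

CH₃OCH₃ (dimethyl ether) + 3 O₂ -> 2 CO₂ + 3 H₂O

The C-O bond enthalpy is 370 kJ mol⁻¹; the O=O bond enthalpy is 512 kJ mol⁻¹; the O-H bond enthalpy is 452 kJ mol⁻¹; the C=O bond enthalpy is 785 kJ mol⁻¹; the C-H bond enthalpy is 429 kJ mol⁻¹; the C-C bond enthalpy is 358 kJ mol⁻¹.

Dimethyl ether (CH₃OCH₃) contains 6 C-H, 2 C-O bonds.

ΔH ≈ −1002 kJ

Bonds broken (reactants):
  C-H: 6 × 429 = 2574
  C-O: 2 × 370 = 740
  O=O: 3 × 512 = 1536
  Σ(broken) = 4850 kJ
Bonds formed (products):
  C=O: 4 × 785 = 3140
  O-H: 6 × 452 = 2712
  Σ(formed) = 5852 kJ
ΔH = Σ(broken) − Σ(formed) = 4850 − 5852 = −1002 kJ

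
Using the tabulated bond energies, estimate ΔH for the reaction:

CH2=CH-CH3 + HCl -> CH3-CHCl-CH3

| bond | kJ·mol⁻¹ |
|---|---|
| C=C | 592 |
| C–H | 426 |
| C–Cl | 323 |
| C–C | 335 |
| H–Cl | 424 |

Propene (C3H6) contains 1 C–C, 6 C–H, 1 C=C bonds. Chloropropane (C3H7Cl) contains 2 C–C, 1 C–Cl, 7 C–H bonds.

ΔH ≈ −68 kJ

Bonds broken (reactants):
  C–C: 1 × 335 = 335
  C–H: 6 × 426 = 2556
  C=C: 1 × 592 = 592
  H–Cl: 1 × 424 = 424
  Σ(broken) = 3907 kJ
Bonds formed (products):
  C–C: 2 × 335 = 670
  C–Cl: 1 × 323 = 323
  C–H: 7 × 426 = 2982
  Σ(formed) = 3975 kJ
ΔH = Σ(broken) − Σ(formed) = 3907 − 3975 = −68 kJ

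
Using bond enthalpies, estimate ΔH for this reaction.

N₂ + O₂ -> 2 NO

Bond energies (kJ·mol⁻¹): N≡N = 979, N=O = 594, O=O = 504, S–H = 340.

Bonds broken (reactants):
  N≡N: 1 × 979 = 979
  O=O: 1 × 504 = 504
  Σ(broken) = 1483 kJ
Bonds formed (products):
  N=O: 2 × 594 = 1188
  Σ(formed) = 1188 kJ
ΔH = Σ(broken) − Σ(formed) = 1483 − 1188 = +295 kJ

ΔH ≈ +295 kJ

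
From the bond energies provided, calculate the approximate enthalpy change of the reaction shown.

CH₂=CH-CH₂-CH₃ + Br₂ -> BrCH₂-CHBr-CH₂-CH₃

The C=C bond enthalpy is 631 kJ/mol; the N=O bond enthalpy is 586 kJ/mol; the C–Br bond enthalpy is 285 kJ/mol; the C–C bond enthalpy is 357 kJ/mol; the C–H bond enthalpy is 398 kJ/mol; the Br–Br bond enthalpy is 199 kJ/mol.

Bonds broken (reactants):
  Br–Br: 1 × 199 = 199
  C–C: 2 × 357 = 714
  C–H: 8 × 398 = 3184
  C=C: 1 × 631 = 631
  Σ(broken) = 4728 kJ
Bonds formed (products):
  C–Br: 2 × 285 = 570
  C–C: 3 × 357 = 1071
  C–H: 8 × 398 = 3184
  Σ(formed) = 4825 kJ
ΔH = Σ(broken) − Σ(formed) = 4728 − 4825 = −97 kJ

ΔH ≈ −97 kJ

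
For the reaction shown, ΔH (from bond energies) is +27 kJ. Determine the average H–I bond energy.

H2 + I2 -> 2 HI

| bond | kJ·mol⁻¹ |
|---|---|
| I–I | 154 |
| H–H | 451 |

Let D be the H–I bond energy.
Σ(broken) = 1×451 + 1×154 = 605
Σ(formed) = 2×D = 2D
ΔH = Σ(broken) − Σ(formed) = (605) − (2D) = +605 − 2D
Setting this equal to +27 kJ gives 2D = 578, so D = 289 kJ/mol.

D(H–I) ≈ 289 kJ/mol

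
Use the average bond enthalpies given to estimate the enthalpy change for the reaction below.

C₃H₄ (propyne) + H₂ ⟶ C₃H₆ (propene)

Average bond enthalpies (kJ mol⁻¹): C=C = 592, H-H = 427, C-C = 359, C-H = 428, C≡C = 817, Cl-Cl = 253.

Bonds broken (reactants):
  C≡C: 1 × 817 = 817
  C-C: 1 × 359 = 359
  C-H: 4 × 428 = 1712
  H-H: 1 × 427 = 427
  Σ(broken) = 3315 kJ
Bonds formed (products):
  C-C: 1 × 359 = 359
  C-H: 6 × 428 = 2568
  C=C: 1 × 592 = 592
  Σ(formed) = 3519 kJ
ΔH = Σ(broken) − Σ(formed) = 3315 − 3519 = −204 kJ

ΔH ≈ −204 kJ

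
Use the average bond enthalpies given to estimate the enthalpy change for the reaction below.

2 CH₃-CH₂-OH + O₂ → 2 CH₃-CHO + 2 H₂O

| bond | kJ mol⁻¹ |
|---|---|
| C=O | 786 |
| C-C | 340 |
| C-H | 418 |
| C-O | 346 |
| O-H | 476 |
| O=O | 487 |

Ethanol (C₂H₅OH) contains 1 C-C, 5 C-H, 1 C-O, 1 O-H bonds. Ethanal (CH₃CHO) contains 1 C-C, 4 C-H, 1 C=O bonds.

ΔH ≈ −509 kJ

Bonds broken (reactants):
  C-C: 2 × 340 = 680
  C-H: 10 × 418 = 4180
  C-O: 2 × 346 = 692
  O-H: 2 × 476 = 952
  O=O: 1 × 487 = 487
  Σ(broken) = 6991 kJ
Bonds formed (products):
  C-C: 2 × 340 = 680
  C-H: 8 × 418 = 3344
  C=O: 2 × 786 = 1572
  O-H: 4 × 476 = 1904
  Σ(formed) = 7500 kJ
ΔH = Σ(broken) − Σ(formed) = 6991 − 7500 = −509 kJ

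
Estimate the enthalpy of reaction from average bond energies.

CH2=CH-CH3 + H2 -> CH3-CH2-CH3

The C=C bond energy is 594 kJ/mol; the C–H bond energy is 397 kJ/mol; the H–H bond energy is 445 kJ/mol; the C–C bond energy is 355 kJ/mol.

Bonds broken (reactants):
  C–C: 1 × 355 = 355
  C–H: 6 × 397 = 2382
  C=C: 1 × 594 = 594
  H–H: 1 × 445 = 445
  Σ(broken) = 3776 kJ
Bonds formed (products):
  C–C: 2 × 355 = 710
  C–H: 8 × 397 = 3176
  Σ(formed) = 3886 kJ
ΔH = Σ(broken) − Σ(formed) = 3776 − 3886 = −110 kJ

ΔH ≈ −110 kJ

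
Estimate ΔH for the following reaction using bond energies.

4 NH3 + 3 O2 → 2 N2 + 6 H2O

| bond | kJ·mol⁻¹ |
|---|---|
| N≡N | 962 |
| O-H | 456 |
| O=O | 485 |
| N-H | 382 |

ΔH ≈ −1357 kJ

Bonds broken (reactants):
  N-H: 12 × 382 = 4584
  O=O: 3 × 485 = 1455
  Σ(broken) = 6039 kJ
Bonds formed (products):
  N≡N: 2 × 962 = 1924
  O-H: 12 × 456 = 5472
  Σ(formed) = 7396 kJ
ΔH = Σ(broken) − Σ(formed) = 6039 − 7396 = −1357 kJ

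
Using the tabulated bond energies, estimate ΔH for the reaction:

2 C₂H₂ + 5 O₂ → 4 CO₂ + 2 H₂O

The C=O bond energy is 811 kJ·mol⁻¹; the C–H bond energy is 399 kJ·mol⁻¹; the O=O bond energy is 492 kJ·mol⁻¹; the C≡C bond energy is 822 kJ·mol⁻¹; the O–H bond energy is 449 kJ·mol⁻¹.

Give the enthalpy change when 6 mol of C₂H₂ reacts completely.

ΔH = −7752 kJ

Bonds broken (reactants):
  C≡C: 2 × 822 = 1644
  C–H: 4 × 399 = 1596
  O=O: 5 × 492 = 2460
  Σ(broken) = 5700 kJ
Bonds formed (products):
  C=O: 8 × 811 = 6488
  O–H: 4 × 449 = 1796
  Σ(formed) = 8284 kJ
ΔH = Σ(broken) − Σ(formed) = 5700 − 8284 = −2584 kJ
For 3× the reaction as written: 3 × (−2584) = −7752 kJ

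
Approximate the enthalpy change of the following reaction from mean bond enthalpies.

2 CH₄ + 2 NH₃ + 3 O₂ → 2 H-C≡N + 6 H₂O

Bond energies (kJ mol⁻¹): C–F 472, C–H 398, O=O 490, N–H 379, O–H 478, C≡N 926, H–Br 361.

ΔH ≈ −1456 kJ

Bonds broken (reactants):
  C–H: 8 × 398 = 3184
  N–H: 6 × 379 = 2274
  O=O: 3 × 490 = 1470
  Σ(broken) = 6928 kJ
Bonds formed (products):
  C≡N: 2 × 926 = 1852
  C–H: 2 × 398 = 796
  O–H: 12 × 478 = 5736
  Σ(formed) = 8384 kJ
ΔH = Σ(broken) − Σ(formed) = 6928 − 8384 = −1456 kJ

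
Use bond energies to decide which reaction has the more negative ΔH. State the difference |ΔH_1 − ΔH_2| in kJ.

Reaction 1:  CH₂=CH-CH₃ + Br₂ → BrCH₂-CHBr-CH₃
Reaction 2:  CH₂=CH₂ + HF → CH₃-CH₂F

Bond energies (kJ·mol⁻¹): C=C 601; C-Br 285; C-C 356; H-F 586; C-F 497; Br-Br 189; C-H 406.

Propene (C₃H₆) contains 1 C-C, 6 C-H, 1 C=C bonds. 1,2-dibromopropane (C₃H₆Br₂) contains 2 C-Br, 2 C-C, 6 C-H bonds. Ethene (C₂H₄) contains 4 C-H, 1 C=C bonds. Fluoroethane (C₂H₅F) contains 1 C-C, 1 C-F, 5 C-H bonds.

Reaction 1, by 64 kJ

Reaction 1:
  Bonds broken (reactants):
    Br-Br: 1 × 189 = 189
    C-C: 1 × 356 = 356
    C-H: 6 × 406 = 2436
    C=C: 1 × 601 = 601
    Σ(broken) = 3582 kJ
  Bonds formed (products):
    C-Br: 2 × 285 = 570
    C-C: 2 × 356 = 712
    C-H: 6 × 406 = 2436
    Σ(formed) = 3718 kJ
  ΔH_1 = 3582 − 3718 = −136 kJ
Reaction 2:
  Bonds broken (reactants):
    C-H: 4 × 406 = 1624
    C=C: 1 × 601 = 601
    H-F: 1 × 586 = 586
    Σ(broken) = 2811 kJ
  Bonds formed (products):
    C-C: 1 × 356 = 356
    C-F: 1 × 497 = 497
    C-H: 5 × 406 = 2030
    Σ(formed) = 2883 kJ
  ΔH_2 = 2811 − 2883 = −72 kJ
ΔH_1 − ΔH_2 = −64 kJ, so reaction 1 has the more negative ΔH; |ΔH_1 − ΔH_2| = 64 kJ.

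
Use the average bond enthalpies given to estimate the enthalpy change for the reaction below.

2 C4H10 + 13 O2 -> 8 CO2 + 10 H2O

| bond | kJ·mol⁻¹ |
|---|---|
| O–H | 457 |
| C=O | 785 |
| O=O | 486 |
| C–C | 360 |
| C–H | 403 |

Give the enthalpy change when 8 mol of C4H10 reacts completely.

Bonds broken (reactants):
  C–C: 6 × 360 = 2160
  C–H: 20 × 403 = 8060
  O=O: 13 × 486 = 6318
  Σ(broken) = 16538 kJ
Bonds formed (products):
  C=O: 16 × 785 = 12560
  O–H: 20 × 457 = 9140
  Σ(formed) = 21700 kJ
ΔH = Σ(broken) − Σ(formed) = 16538 − 21700 = −5162 kJ
For 4× the reaction as written: 4 × (−5162) = −20648 kJ

ΔH = −20648 kJ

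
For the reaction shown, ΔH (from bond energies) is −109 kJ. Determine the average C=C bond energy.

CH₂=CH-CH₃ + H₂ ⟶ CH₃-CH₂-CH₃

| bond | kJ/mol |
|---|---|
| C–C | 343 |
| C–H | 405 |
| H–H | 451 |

Let D be the C=C bond energy.
Σ(broken) = 1×343 + 6×405 + 1×D + 1×451 = 3224 + D
Σ(formed) = 2×343 + 8×405 = 3926
ΔH = Σ(broken) − Σ(formed) = (3224 + D) − (3926) = −702 + D
Setting this equal to −109 kJ gives D = 593 kJ/mol.

D(C=C) ≈ 593 kJ/mol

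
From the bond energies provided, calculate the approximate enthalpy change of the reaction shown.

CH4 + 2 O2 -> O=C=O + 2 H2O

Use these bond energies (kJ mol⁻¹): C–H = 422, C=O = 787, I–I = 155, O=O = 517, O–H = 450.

Bonds broken (reactants):
  C–H: 4 × 422 = 1688
  O=O: 2 × 517 = 1034
  Σ(broken) = 2722 kJ
Bonds formed (products):
  C=O: 2 × 787 = 1574
  O–H: 4 × 450 = 1800
  Σ(formed) = 3374 kJ
ΔH = Σ(broken) − Σ(formed) = 2722 − 3374 = −652 kJ

ΔH ≈ −652 kJ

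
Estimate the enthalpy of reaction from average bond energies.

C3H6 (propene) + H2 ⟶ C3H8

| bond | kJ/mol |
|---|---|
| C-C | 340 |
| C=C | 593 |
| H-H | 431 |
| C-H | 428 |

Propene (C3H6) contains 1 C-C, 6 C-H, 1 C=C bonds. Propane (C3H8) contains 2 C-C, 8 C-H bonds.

Bonds broken (reactants):
  C-C: 1 × 340 = 340
  C-H: 6 × 428 = 2568
  C=C: 1 × 593 = 593
  H-H: 1 × 431 = 431
  Σ(broken) = 3932 kJ
Bonds formed (products):
  C-C: 2 × 340 = 680
  C-H: 8 × 428 = 3424
  Σ(formed) = 4104 kJ
ΔH = Σ(broken) − Σ(formed) = 3932 − 4104 = −172 kJ

ΔH ≈ −172 kJ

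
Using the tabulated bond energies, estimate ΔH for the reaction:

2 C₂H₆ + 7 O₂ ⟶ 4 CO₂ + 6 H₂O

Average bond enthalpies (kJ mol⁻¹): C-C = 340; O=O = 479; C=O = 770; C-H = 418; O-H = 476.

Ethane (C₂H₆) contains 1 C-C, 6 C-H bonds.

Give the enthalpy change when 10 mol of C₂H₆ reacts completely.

Bonds broken (reactants):
  C-C: 2 × 340 = 680
  C-H: 12 × 418 = 5016
  O=O: 7 × 479 = 3353
  Σ(broken) = 9049 kJ
Bonds formed (products):
  C=O: 8 × 770 = 6160
  O-H: 12 × 476 = 5712
  Σ(formed) = 11872 kJ
ΔH = Σ(broken) − Σ(formed) = 9049 − 11872 = −2823 kJ
For 5× the reaction as written: 5 × (−2823) = −14115 kJ

ΔH = −14115 kJ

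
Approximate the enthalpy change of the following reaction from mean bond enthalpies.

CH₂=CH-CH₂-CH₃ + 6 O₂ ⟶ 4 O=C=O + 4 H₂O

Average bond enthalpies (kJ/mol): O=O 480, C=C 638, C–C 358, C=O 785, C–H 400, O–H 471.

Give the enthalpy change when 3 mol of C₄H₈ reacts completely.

Bonds broken (reactants):
  C–C: 2 × 358 = 716
  C–H: 8 × 400 = 3200
  C=C: 1 × 638 = 638
  O=O: 6 × 480 = 2880
  Σ(broken) = 7434 kJ
Bonds formed (products):
  C=O: 8 × 785 = 6280
  O–H: 8 × 471 = 3768
  Σ(formed) = 10048 kJ
ΔH = Σ(broken) − Σ(formed) = 7434 − 10048 = −2614 kJ
For 3× the reaction as written: 3 × (−2614) = −7842 kJ

ΔH = −7842 kJ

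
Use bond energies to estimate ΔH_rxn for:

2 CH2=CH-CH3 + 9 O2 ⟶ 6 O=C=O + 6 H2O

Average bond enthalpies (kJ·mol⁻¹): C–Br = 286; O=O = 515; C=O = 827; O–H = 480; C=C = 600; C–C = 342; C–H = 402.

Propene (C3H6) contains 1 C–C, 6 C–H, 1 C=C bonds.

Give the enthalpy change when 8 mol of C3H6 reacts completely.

ΔH = −17364 kJ

Bonds broken (reactants):
  C–C: 2 × 342 = 684
  C–H: 12 × 402 = 4824
  C=C: 2 × 600 = 1200
  O=O: 9 × 515 = 4635
  Σ(broken) = 11343 kJ
Bonds formed (products):
  C=O: 12 × 827 = 9924
  O–H: 12 × 480 = 5760
  Σ(formed) = 15684 kJ
ΔH = Σ(broken) − Σ(formed) = 11343 − 15684 = −4341 kJ
For 4× the reaction as written: 4 × (−4341) = −17364 kJ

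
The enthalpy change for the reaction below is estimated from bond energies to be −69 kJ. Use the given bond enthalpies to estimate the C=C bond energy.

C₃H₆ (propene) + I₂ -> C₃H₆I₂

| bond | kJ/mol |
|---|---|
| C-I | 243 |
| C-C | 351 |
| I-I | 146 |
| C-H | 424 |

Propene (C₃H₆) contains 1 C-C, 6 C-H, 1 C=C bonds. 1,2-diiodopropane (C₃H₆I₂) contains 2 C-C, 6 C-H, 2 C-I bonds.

D(C=C) ≈ 622 kJ/mol

Let D be the C=C bond energy.
Σ(broken) = 1×351 + 6×424 + 1×D + 1×146 = 3041 + D
Σ(formed) = 2×351 + 6×424 + 2×243 = 3732
ΔH = Σ(broken) − Σ(formed) = (3041 + D) − (3732) = −691 + D
Setting this equal to −69 kJ gives D = 622 kJ/mol.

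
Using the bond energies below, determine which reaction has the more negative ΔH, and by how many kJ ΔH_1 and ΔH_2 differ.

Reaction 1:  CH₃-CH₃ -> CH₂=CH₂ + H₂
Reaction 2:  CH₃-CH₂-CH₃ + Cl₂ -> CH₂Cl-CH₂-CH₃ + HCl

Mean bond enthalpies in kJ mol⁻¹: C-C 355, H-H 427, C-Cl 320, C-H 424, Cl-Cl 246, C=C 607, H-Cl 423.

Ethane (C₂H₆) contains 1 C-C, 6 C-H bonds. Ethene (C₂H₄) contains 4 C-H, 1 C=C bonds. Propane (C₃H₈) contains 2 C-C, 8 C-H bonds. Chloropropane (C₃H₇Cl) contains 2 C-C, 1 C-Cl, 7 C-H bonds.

Reaction 2, by 242 kJ

Reaction 1:
  Bonds broken (reactants):
    C-C: 1 × 355 = 355
    C-H: 6 × 424 = 2544
    Σ(broken) = 2899 kJ
  Bonds formed (products):
    C-H: 4 × 424 = 1696
    C=C: 1 × 607 = 607
    H-H: 1 × 427 = 427
    Σ(formed) = 2730 kJ
  ΔH_1 = 2899 − 2730 = +169 kJ
Reaction 2:
  Bonds broken (reactants):
    C-C: 2 × 355 = 710
    C-H: 8 × 424 = 3392
    Cl-Cl: 1 × 246 = 246
    Σ(broken) = 4348 kJ
  Bonds formed (products):
    C-C: 2 × 355 = 710
    C-Cl: 1 × 320 = 320
    C-H: 7 × 424 = 2968
    H-Cl: 1 × 423 = 423
    Σ(formed) = 4421 kJ
  ΔH_2 = 4348 − 4421 = −73 kJ
ΔH_1 − ΔH_2 = +242 kJ, so reaction 2 has the more negative ΔH; |ΔH_1 − ΔH_2| = 242 kJ.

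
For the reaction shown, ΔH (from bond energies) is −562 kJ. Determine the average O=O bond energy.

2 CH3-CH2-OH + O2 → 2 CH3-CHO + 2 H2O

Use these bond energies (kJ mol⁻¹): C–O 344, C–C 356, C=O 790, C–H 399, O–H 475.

Let D be the O=O bond energy.
Σ(broken) = 2×356 + 10×399 + 2×344 + 2×475 + 1×D = 6340 + D
Σ(formed) = 2×356 + 8×399 + 2×790 + 4×475 = 7384
ΔH = Σ(broken) − Σ(formed) = (6340 + D) − (7384) = −1044 + D
Setting this equal to −562 kJ gives D = 482 kJ/mol.

D(O=O) ≈ 482 kJ/mol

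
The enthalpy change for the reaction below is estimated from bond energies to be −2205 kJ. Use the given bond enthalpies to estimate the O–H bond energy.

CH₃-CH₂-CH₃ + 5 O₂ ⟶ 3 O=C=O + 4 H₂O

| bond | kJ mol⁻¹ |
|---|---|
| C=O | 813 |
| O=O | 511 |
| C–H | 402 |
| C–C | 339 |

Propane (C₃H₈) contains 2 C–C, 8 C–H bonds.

D(O–H) ≈ 472 kJ/mol

Let D be the O–H bond energy.
Σ(broken) = 2×339 + 8×402 + 5×511 = 6449
Σ(formed) = 6×813 + 8×D = 4878 + 8D
ΔH = Σ(broken) − Σ(formed) = (6449) − (4878 + 8D) = +1571 − 8D
Setting this equal to −2205 kJ gives 8D = 3776, so D = 472 kJ/mol.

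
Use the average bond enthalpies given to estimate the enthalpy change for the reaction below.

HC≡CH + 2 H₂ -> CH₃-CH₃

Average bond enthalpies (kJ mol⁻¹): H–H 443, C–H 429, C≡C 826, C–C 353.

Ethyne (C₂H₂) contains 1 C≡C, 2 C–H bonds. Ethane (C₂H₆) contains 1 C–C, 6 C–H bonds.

Bonds broken (reactants):
  C≡C: 1 × 826 = 826
  C–H: 2 × 429 = 858
  H–H: 2 × 443 = 886
  Σ(broken) = 2570 kJ
Bonds formed (products):
  C–C: 1 × 353 = 353
  C–H: 6 × 429 = 2574
  Σ(formed) = 2927 kJ
ΔH = Σ(broken) − Σ(formed) = 2570 − 2927 = −357 kJ

ΔH ≈ −357 kJ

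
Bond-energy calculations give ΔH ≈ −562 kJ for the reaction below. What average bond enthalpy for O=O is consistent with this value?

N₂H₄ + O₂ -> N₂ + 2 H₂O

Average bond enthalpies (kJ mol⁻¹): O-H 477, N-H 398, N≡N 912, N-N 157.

Let D be the O=O bond energy.
Σ(broken) = 4×398 + 1×157 + 1×D = 1749 + D
Σ(formed) = 1×912 + 4×477 = 2820
ΔH = Σ(broken) − Σ(formed) = (1749 + D) − (2820) = −1071 + D
Setting this equal to −562 kJ gives D = 509 kJ/mol.

D(O=O) ≈ 509 kJ/mol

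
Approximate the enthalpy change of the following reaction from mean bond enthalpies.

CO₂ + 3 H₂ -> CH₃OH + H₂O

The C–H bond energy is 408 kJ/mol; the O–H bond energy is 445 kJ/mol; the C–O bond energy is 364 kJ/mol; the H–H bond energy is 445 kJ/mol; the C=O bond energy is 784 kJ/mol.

Bonds broken (reactants):
  C=O: 2 × 784 = 1568
  H–H: 3 × 445 = 1335
  Σ(broken) = 2903 kJ
Bonds formed (products):
  C–H: 3 × 408 = 1224
  C–O: 1 × 364 = 364
  O–H: 3 × 445 = 1335
  Σ(formed) = 2923 kJ
ΔH = Σ(broken) − Σ(formed) = 2903 − 2923 = −20 kJ

ΔH ≈ −20 kJ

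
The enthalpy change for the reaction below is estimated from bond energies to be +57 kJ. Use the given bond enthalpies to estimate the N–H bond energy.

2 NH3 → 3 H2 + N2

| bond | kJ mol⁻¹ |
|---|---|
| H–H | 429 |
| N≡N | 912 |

D(N–H) ≈ 376 kJ/mol

Let D be the N–H bond energy.
Σ(broken) = 6×D = 6D
Σ(formed) = 3×429 + 1×912 = 2199
ΔH = Σ(broken) − Σ(formed) = (6D) − (2199) = −2199 + 6D
Setting this equal to +57 kJ gives 6D = 2256, so D = 376 kJ/mol.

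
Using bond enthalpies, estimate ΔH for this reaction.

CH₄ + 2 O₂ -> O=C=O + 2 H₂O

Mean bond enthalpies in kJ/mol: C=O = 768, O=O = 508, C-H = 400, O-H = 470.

Bonds broken (reactants):
  C-H: 4 × 400 = 1600
  O=O: 2 × 508 = 1016
  Σ(broken) = 2616 kJ
Bonds formed (products):
  C=O: 2 × 768 = 1536
  O-H: 4 × 470 = 1880
  Σ(formed) = 3416 kJ
ΔH = Σ(broken) − Σ(formed) = 2616 − 3416 = −800 kJ

ΔH ≈ −800 kJ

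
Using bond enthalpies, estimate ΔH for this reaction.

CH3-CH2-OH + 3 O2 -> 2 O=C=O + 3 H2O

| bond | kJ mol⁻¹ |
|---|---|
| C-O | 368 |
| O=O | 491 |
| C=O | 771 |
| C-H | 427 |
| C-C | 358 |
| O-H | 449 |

Bonds broken (reactants):
  C-C: 1 × 358 = 358
  C-H: 5 × 427 = 2135
  C-O: 1 × 368 = 368
  O-H: 1 × 449 = 449
  O=O: 3 × 491 = 1473
  Σ(broken) = 4783 kJ
Bonds formed (products):
  C=O: 4 × 771 = 3084
  O-H: 6 × 449 = 2694
  Σ(formed) = 5778 kJ
ΔH = Σ(broken) − Σ(formed) = 4783 − 5778 = −995 kJ

ΔH ≈ −995 kJ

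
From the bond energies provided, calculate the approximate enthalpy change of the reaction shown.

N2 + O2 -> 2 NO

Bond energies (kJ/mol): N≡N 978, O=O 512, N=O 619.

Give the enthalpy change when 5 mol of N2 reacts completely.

Bonds broken (reactants):
  N≡N: 1 × 978 = 978
  O=O: 1 × 512 = 512
  Σ(broken) = 1490 kJ
Bonds formed (products):
  N=O: 2 × 619 = 1238
  Σ(formed) = 1238 kJ
ΔH = Σ(broken) − Σ(formed) = 1490 − 1238 = +252 kJ
For 5× the reaction as written: 5 × (+252) = +1260 kJ

ΔH = +1260 kJ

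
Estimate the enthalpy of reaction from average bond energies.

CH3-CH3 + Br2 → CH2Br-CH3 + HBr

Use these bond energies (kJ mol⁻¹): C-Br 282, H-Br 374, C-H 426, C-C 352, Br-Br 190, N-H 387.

Bonds broken (reactants):
  Br-Br: 1 × 190 = 190
  C-C: 1 × 352 = 352
  C-H: 6 × 426 = 2556
  Σ(broken) = 3098 kJ
Bonds formed (products):
  C-Br: 1 × 282 = 282
  C-C: 1 × 352 = 352
  C-H: 5 × 426 = 2130
  H-Br: 1 × 374 = 374
  Σ(formed) = 3138 kJ
ΔH = Σ(broken) − Σ(formed) = 3098 − 3138 = −40 kJ

ΔH ≈ −40 kJ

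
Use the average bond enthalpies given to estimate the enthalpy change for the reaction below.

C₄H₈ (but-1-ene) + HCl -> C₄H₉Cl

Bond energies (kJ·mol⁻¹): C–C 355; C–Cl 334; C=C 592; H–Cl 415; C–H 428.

ΔH ≈ −110 kJ

Bonds broken (reactants):
  C–C: 2 × 355 = 710
  C–H: 8 × 428 = 3424
  C=C: 1 × 592 = 592
  H–Cl: 1 × 415 = 415
  Σ(broken) = 5141 kJ
Bonds formed (products):
  C–C: 3 × 355 = 1065
  C–Cl: 1 × 334 = 334
  C–H: 9 × 428 = 3852
  Σ(formed) = 5251 kJ
ΔH = Σ(broken) − Σ(formed) = 5141 − 5251 = −110 kJ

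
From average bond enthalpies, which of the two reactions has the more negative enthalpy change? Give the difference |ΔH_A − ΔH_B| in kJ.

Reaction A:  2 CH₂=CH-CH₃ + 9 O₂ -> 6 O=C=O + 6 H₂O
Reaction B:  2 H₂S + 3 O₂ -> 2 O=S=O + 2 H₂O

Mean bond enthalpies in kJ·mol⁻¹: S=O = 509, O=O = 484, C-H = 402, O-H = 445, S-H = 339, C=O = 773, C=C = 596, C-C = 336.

Reaction A:
  Bonds broken (reactants):
    C-C: 2 × 336 = 672
    C-H: 12 × 402 = 4824
    C=C: 2 × 596 = 1192
    O=O: 9 × 484 = 4356
    Σ(broken) = 11044 kJ
  Bonds formed (products):
    C=O: 12 × 773 = 9276
    O-H: 12 × 445 = 5340
    Σ(formed) = 14616 kJ
  ΔH_A = 11044 − 14616 = −3572 kJ
Reaction B:
  Bonds broken (reactants):
    O=O: 3 × 484 = 1452
    S-H: 4 × 339 = 1356
    Σ(broken) = 2808 kJ
  Bonds formed (products):
    O-H: 4 × 445 = 1780
    S=O: 4 × 509 = 2036
    Σ(formed) = 3816 kJ
  ΔH_B = 2808 − 3816 = −1008 kJ
ΔH_A − ΔH_B = −2564 kJ, so reaction A has the more negative ΔH; |ΔH_A − ΔH_B| = 2564 kJ.

Reaction A, by 2564 kJ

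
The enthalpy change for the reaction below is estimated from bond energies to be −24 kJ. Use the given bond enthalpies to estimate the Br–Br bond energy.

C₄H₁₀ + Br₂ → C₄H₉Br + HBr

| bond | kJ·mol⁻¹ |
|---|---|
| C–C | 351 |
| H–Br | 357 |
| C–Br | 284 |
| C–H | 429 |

D(Br–Br) ≈ 188 kJ/mol

Let D be the Br–Br bond energy.
Σ(broken) = 1×D + 3×351 + 10×429 = 5343 + D
Σ(formed) = 1×284 + 3×351 + 9×429 + 1×357 = 5555
ΔH = Σ(broken) − Σ(formed) = (5343 + D) − (5555) = −212 + D
Setting this equal to −24 kJ gives D = 188 kJ/mol.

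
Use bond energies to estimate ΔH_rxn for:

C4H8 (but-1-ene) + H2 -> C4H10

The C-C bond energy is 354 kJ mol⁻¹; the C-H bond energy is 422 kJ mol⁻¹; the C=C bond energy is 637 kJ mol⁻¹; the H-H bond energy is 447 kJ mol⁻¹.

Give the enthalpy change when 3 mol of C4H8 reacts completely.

Bonds broken (reactants):
  C-C: 2 × 354 = 708
  C-H: 8 × 422 = 3376
  C=C: 1 × 637 = 637
  H-H: 1 × 447 = 447
  Σ(broken) = 5168 kJ
Bonds formed (products):
  C-C: 3 × 354 = 1062
  C-H: 10 × 422 = 4220
  Σ(formed) = 5282 kJ
ΔH = Σ(broken) − Σ(formed) = 5168 − 5282 = −114 kJ
For 3× the reaction as written: 3 × (−114) = −342 kJ

ΔH = −342 kJ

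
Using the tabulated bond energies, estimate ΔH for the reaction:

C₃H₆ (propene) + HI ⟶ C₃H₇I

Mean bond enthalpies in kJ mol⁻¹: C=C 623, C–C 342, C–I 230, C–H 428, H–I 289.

ΔH ≈ −88 kJ

Bonds broken (reactants):
  C–C: 1 × 342 = 342
  C–H: 6 × 428 = 2568
  C=C: 1 × 623 = 623
  H–I: 1 × 289 = 289
  Σ(broken) = 3822 kJ
Bonds formed (products):
  C–C: 2 × 342 = 684
  C–H: 7 × 428 = 2996
  C–I: 1 × 230 = 230
  Σ(formed) = 3910 kJ
ΔH = Σ(broken) − Σ(formed) = 3822 − 3910 = −88 kJ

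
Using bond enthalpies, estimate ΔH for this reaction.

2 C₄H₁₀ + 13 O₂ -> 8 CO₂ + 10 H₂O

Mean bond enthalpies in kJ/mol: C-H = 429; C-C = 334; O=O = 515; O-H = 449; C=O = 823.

ΔH ≈ −4869 kJ

Bonds broken (reactants):
  C-C: 6 × 334 = 2004
  C-H: 20 × 429 = 8580
  O=O: 13 × 515 = 6695
  Σ(broken) = 17279 kJ
Bonds formed (products):
  C=O: 16 × 823 = 13168
  O-H: 20 × 449 = 8980
  Σ(formed) = 22148 kJ
ΔH = Σ(broken) − Σ(formed) = 17279 − 22148 = −4869 kJ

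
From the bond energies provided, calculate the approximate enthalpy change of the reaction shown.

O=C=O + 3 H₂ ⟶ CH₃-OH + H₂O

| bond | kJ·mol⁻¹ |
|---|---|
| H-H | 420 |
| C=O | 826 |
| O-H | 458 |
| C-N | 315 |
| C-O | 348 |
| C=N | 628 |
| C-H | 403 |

ΔH ≈ −19 kJ

Bonds broken (reactants):
  C=O: 2 × 826 = 1652
  H-H: 3 × 420 = 1260
  Σ(broken) = 2912 kJ
Bonds formed (products):
  C-H: 3 × 403 = 1209
  C-O: 1 × 348 = 348
  O-H: 3 × 458 = 1374
  Σ(formed) = 2931 kJ
ΔH = Σ(broken) − Σ(formed) = 2912 − 2931 = −19 kJ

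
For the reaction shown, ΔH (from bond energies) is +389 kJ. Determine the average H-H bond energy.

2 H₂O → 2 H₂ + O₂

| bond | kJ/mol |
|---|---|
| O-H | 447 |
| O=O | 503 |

D(H-H) ≈ 448 kJ/mol

Let D be the H-H bond energy.
Σ(broken) = 4×447 = 1788
Σ(formed) = 2×D + 1×503 = 503 + 2D
ΔH = Σ(broken) − Σ(formed) = (1788) − (503 + 2D) = +1285 − 2D
Setting this equal to +389 kJ gives 2D = 896, so D = 448 kJ/mol.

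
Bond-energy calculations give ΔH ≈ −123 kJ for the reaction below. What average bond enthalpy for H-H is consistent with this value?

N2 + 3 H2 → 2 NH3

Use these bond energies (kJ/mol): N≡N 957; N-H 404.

D(H-H) ≈ 448 kJ/mol

Let D be the H-H bond energy.
Σ(broken) = 3×D + 1×957 = 957 + 3D
Σ(formed) = 6×404 = 2424
ΔH = Σ(broken) − Σ(formed) = (957 + 3D) − (2424) = −1467 + 3D
Setting this equal to −123 kJ gives 3D = 1344, so D = 448 kJ/mol.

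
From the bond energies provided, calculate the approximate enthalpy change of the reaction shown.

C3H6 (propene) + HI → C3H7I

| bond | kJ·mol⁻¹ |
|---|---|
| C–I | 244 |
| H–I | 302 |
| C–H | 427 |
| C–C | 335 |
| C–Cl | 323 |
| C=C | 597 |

Bonds broken (reactants):
  C–C: 1 × 335 = 335
  C–H: 6 × 427 = 2562
  C=C: 1 × 597 = 597
  H–I: 1 × 302 = 302
  Σ(broken) = 3796 kJ
Bonds formed (products):
  C–C: 2 × 335 = 670
  C–H: 7 × 427 = 2989
  C–I: 1 × 244 = 244
  Σ(formed) = 3903 kJ
ΔH = Σ(broken) − Σ(formed) = 3796 − 3903 = −107 kJ

ΔH ≈ −107 kJ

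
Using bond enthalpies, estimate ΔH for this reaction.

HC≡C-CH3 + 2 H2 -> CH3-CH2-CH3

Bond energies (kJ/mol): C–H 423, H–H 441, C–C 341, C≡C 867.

ΔH ≈ −284 kJ

Bonds broken (reactants):
  C≡C: 1 × 867 = 867
  C–C: 1 × 341 = 341
  C–H: 4 × 423 = 1692
  H–H: 2 × 441 = 882
  Σ(broken) = 3782 kJ
Bonds formed (products):
  C–C: 2 × 341 = 682
  C–H: 8 × 423 = 3384
  Σ(formed) = 4066 kJ
ΔH = Σ(broken) − Σ(formed) = 3782 − 4066 = −284 kJ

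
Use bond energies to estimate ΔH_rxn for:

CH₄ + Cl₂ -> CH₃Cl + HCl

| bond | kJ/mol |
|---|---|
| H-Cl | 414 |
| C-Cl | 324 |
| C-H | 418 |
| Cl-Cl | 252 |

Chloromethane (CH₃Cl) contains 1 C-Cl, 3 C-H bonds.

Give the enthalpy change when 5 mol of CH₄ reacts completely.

ΔH = −340 kJ

Bonds broken (reactants):
  C-H: 4 × 418 = 1672
  Cl-Cl: 1 × 252 = 252
  Σ(broken) = 1924 kJ
Bonds formed (products):
  C-Cl: 1 × 324 = 324
  C-H: 3 × 418 = 1254
  H-Cl: 1 × 414 = 414
  Σ(formed) = 1992 kJ
ΔH = Σ(broken) − Σ(formed) = 1924 − 1992 = −68 kJ
For 5× the reaction as written: 5 × (−68) = −340 kJ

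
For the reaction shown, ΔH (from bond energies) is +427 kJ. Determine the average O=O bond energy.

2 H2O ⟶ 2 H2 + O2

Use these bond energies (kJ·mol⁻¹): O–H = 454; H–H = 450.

D(O=O) ≈ 489 kJ/mol

Let D be the O=O bond energy.
Σ(broken) = 4×454 = 1816
Σ(formed) = 2×450 + 1×D = 900 + D
ΔH = Σ(broken) − Σ(formed) = (1816) − (900 + D) = +916 − D
Setting this equal to +427 kJ gives D = 489 kJ/mol.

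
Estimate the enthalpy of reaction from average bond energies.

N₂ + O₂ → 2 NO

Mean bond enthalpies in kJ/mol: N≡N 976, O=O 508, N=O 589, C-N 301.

Bonds broken (reactants):
  N≡N: 1 × 976 = 976
  O=O: 1 × 508 = 508
  Σ(broken) = 1484 kJ
Bonds formed (products):
  N=O: 2 × 589 = 1178
  Σ(formed) = 1178 kJ
ΔH = Σ(broken) − Σ(formed) = 1484 − 1178 = +306 kJ

ΔH ≈ +306 kJ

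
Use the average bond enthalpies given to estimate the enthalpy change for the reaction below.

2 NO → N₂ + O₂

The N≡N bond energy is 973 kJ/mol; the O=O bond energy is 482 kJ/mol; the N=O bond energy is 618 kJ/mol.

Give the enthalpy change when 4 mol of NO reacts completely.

Bonds broken (reactants):
  N=O: 2 × 618 = 1236
  Σ(broken) = 1236 kJ
Bonds formed (products):
  N≡N: 1 × 973 = 973
  O=O: 1 × 482 = 482
  Σ(formed) = 1455 kJ
ΔH = Σ(broken) − Σ(formed) = 1236 − 1455 = −219 kJ
For 2× the reaction as written: 2 × (−219) = −438 kJ

ΔH = −438 kJ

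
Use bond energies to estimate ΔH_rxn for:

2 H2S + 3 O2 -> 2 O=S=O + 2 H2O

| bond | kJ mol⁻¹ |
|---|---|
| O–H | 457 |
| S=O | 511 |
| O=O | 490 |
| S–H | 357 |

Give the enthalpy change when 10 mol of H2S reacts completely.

Bonds broken (reactants):
  O=O: 3 × 490 = 1470
  S–H: 4 × 357 = 1428
  Σ(broken) = 2898 kJ
Bonds formed (products):
  O–H: 4 × 457 = 1828
  S=O: 4 × 511 = 2044
  Σ(formed) = 3872 kJ
ΔH = Σ(broken) − Σ(formed) = 2898 − 3872 = −974 kJ
For 5× the reaction as written: 5 × (−974) = −4870 kJ

ΔH = −4870 kJ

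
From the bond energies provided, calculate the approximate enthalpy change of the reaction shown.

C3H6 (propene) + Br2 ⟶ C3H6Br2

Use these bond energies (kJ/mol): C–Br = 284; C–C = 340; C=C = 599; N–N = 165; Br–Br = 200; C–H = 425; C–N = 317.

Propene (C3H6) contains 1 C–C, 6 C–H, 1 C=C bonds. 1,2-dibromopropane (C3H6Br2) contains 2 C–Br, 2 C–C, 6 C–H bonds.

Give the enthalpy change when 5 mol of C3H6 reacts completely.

Bonds broken (reactants):
  Br–Br: 1 × 200 = 200
  C–C: 1 × 340 = 340
  C–H: 6 × 425 = 2550
  C=C: 1 × 599 = 599
  Σ(broken) = 3689 kJ
Bonds formed (products):
  C–Br: 2 × 284 = 568
  C–C: 2 × 340 = 680
  C–H: 6 × 425 = 2550
  Σ(formed) = 3798 kJ
ΔH = Σ(broken) − Σ(formed) = 3689 − 3798 = −109 kJ
For 5× the reaction as written: 5 × (−109) = −545 kJ

ΔH = −545 kJ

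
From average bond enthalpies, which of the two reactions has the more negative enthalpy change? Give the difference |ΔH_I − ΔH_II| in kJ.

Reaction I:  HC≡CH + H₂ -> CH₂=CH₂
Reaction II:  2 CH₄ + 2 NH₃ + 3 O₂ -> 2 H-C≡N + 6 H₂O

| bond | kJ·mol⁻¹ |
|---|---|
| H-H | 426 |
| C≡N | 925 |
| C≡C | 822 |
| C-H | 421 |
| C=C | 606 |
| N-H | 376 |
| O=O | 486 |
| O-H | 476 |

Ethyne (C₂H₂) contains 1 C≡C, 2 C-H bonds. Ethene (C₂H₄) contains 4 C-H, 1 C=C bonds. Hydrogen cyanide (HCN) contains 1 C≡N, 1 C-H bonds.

Reaction II, by 1122 kJ

Reaction I:
  Bonds broken (reactants):
    C≡C: 1 × 822 = 822
    C-H: 2 × 421 = 842
    H-H: 1 × 426 = 426
    Σ(broken) = 2090 kJ
  Bonds formed (products):
    C-H: 4 × 421 = 1684
    C=C: 1 × 606 = 606
    Σ(formed) = 2290 kJ
  ΔH_I = 2090 − 2290 = −200 kJ
Reaction II:
  Bonds broken (reactants):
    C-H: 8 × 421 = 3368
    N-H: 6 × 376 = 2256
    O=O: 3 × 486 = 1458
    Σ(broken) = 7082 kJ
  Bonds formed (products):
    C≡N: 2 × 925 = 1850
    C-H: 2 × 421 = 842
    O-H: 12 × 476 = 5712
    Σ(formed) = 8404 kJ
  ΔH_II = 7082 − 8404 = −1322 kJ
ΔH_I − ΔH_II = +1122 kJ, so reaction II has the more negative ΔH; |ΔH_I − ΔH_II| = 1122 kJ.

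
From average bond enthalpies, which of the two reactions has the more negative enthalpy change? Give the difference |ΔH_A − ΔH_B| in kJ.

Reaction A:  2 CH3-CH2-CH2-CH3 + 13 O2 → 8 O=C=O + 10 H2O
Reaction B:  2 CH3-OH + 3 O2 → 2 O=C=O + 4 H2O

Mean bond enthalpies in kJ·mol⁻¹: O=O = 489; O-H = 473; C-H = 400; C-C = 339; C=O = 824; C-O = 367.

Reaction A:
  Bonds broken (reactants):
    C-C: 6 × 339 = 2034
    C-H: 20 × 400 = 8000
    O=O: 13 × 489 = 6357
    Σ(broken) = 16391 kJ
  Bonds formed (products):
    C=O: 16 × 824 = 13184
    O-H: 20 × 473 = 9460
    Σ(formed) = 22644 kJ
  ΔH_A = 16391 − 22644 = −6253 kJ
Reaction B:
  Bonds broken (reactants):
    C-H: 6 × 400 = 2400
    C-O: 2 × 367 = 734
    O-H: 2 × 473 = 946
    O=O: 3 × 489 = 1467
    Σ(broken) = 5547 kJ
  Bonds formed (products):
    C=O: 4 × 824 = 3296
    O-H: 8 × 473 = 3784
    Σ(formed) = 7080 kJ
  ΔH_B = 5547 − 7080 = −1533 kJ
ΔH_A − ΔH_B = −4720 kJ, so reaction A has the more negative ΔH; |ΔH_A − ΔH_B| = 4720 kJ.

Reaction A, by 4720 kJ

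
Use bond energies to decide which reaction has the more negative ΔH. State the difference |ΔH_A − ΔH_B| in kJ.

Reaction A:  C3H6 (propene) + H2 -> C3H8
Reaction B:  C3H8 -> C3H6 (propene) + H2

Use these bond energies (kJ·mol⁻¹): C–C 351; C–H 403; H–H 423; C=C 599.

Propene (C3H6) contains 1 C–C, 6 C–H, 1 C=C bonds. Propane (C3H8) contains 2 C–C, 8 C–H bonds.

Reaction A:
  Bonds broken (reactants):
    C–C: 1 × 351 = 351
    C–H: 6 × 403 = 2418
    C=C: 1 × 599 = 599
    H–H: 1 × 423 = 423
    Σ(broken) = 3791 kJ
  Bonds formed (products):
    C–C: 2 × 351 = 702
    C–H: 8 × 403 = 3224
    Σ(formed) = 3926 kJ
  ΔH_A = 3791 − 3926 = −135 kJ
Reaction B:
  Bonds broken (reactants):
    C–C: 2 × 351 = 702
    C–H: 8 × 403 = 3224
    Σ(broken) = 3926 kJ
  Bonds formed (products):
    C–C: 1 × 351 = 351
    C–H: 6 × 403 = 2418
    C=C: 1 × 599 = 599
    H–H: 1 × 423 = 423
    Σ(formed) = 3791 kJ
  ΔH_B = 3926 − 3791 = +135 kJ
ΔH_A − ΔH_B = −270 kJ, so reaction A has the more negative ΔH; |ΔH_A − ΔH_B| = 270 kJ.

Reaction A, by 270 kJ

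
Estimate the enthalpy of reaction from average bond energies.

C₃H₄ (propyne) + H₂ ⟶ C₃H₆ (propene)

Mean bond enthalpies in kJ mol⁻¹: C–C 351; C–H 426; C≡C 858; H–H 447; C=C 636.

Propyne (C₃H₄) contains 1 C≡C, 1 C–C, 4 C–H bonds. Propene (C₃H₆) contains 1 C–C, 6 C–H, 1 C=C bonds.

ΔH ≈ −183 kJ

Bonds broken (reactants):
  C≡C: 1 × 858 = 858
  C–C: 1 × 351 = 351
  C–H: 4 × 426 = 1704
  H–H: 1 × 447 = 447
  Σ(broken) = 3360 kJ
Bonds formed (products):
  C–C: 1 × 351 = 351
  C–H: 6 × 426 = 2556
  C=C: 1 × 636 = 636
  Σ(formed) = 3543 kJ
ΔH = Σ(broken) − Σ(formed) = 3360 − 3543 = −183 kJ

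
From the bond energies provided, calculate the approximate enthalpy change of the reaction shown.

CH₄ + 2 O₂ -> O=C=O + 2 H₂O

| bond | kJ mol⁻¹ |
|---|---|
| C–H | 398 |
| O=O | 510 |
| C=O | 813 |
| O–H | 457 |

Bonds broken (reactants):
  C–H: 4 × 398 = 1592
  O=O: 2 × 510 = 1020
  Σ(broken) = 2612 kJ
Bonds formed (products):
  C=O: 2 × 813 = 1626
  O–H: 4 × 457 = 1828
  Σ(formed) = 3454 kJ
ΔH = Σ(broken) − Σ(formed) = 2612 − 3454 = −842 kJ

ΔH ≈ −842 kJ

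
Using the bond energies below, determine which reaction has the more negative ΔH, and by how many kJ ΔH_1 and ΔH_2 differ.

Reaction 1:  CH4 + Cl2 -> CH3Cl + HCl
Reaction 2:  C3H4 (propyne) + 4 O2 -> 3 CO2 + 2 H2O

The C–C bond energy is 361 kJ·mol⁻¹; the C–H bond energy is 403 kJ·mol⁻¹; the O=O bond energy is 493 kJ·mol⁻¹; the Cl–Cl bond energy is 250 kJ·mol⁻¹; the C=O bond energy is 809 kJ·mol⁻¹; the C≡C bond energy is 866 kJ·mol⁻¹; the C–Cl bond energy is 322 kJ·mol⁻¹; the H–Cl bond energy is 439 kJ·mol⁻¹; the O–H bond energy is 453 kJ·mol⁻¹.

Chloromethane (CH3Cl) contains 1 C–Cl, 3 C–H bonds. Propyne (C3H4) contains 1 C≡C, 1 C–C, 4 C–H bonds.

Reaction 2, by 1747 kJ

Reaction 1:
  Bonds broken (reactants):
    C–H: 4 × 403 = 1612
    Cl–Cl: 1 × 250 = 250
    Σ(broken) = 1862 kJ
  Bonds formed (products):
    C–Cl: 1 × 322 = 322
    C–H: 3 × 403 = 1209
    H–Cl: 1 × 439 = 439
    Σ(formed) = 1970 kJ
  ΔH_1 = 1862 − 1970 = −108 kJ
Reaction 2:
  Bonds broken (reactants):
    C≡C: 1 × 866 = 866
    C–C: 1 × 361 = 361
    C–H: 4 × 403 = 1612
    O=O: 4 × 493 = 1972
    Σ(broken) = 4811 kJ
  Bonds formed (products):
    C=O: 6 × 809 = 4854
    O–H: 4 × 453 = 1812
    Σ(formed) = 6666 kJ
  ΔH_2 = 4811 − 6666 = −1855 kJ
ΔH_1 − ΔH_2 = +1747 kJ, so reaction 2 has the more negative ΔH; |ΔH_1 − ΔH_2| = 1747 kJ.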